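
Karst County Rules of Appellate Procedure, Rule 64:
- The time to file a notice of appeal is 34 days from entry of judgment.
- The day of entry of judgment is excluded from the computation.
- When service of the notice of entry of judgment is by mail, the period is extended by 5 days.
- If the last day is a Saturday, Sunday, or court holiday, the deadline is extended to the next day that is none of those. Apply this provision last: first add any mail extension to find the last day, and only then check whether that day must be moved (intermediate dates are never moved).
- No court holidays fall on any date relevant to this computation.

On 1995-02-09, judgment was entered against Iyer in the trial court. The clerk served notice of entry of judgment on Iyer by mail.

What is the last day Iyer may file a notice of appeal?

34 days after 1995-02-09 is March 15, 1995.
Service was by mail, adding 5 days: March 15, 1995 + 5 days = March 20, 1995.
March 20, 1995 is a Monday and not a court holiday, so no extension applies.

March 20, 1995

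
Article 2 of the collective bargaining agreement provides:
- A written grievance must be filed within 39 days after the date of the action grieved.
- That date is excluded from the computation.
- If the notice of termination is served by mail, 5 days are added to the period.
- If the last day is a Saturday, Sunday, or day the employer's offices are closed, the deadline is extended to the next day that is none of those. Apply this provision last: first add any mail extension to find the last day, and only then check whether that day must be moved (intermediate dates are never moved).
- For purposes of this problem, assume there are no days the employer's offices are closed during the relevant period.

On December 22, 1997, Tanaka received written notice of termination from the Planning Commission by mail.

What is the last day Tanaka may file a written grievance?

February 4, 1998

39 days after December 22, 1997 is January 30, 1998.
Service was by mail, adding 5 days: January 30, 1998 + 5 days = February 4, 1998.
February 4, 1998 is a Wednesday and not a day the employer's offices are closed, so no extension applies.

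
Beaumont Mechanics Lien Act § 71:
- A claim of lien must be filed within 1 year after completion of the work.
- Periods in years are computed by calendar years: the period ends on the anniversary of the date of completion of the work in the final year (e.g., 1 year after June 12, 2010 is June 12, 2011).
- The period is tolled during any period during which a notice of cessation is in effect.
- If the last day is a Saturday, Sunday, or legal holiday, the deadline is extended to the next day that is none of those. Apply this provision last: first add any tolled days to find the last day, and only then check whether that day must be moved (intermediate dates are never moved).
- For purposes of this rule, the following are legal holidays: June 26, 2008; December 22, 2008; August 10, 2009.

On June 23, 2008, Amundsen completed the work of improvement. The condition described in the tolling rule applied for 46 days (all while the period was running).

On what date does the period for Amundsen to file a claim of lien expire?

August 11, 2009

1 year after June 23, 2008 is June 23, 2009.
Tolling adds 46 days: June 23, 2009 + 46 days = August 8, 2009.
August 8, 2009 is Saturday; August 9, 2009 is Sunday; August 10, 2009 is a listed holiday. The next qualifying day is August 11, 2009.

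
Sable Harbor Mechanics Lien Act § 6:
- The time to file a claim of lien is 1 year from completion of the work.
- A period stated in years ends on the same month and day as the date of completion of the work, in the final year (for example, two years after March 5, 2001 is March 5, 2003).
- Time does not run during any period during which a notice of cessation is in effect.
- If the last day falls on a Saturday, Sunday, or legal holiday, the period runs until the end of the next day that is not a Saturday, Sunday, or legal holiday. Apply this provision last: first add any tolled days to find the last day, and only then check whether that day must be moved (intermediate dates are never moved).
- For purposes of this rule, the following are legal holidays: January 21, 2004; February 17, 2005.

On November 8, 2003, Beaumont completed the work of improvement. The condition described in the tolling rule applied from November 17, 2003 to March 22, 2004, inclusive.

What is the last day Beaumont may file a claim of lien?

March 15, 2005

1 year after November 8, 2003 is November 8, 2004.
From November 17, 2003 through March 22, 2004 inclusive is 127 days; tolling adds 127 days: November 8, 2004 + 127 days = March 15, 2005.
March 15, 2005 is a Tuesday and not a legal holiday, so no extension applies.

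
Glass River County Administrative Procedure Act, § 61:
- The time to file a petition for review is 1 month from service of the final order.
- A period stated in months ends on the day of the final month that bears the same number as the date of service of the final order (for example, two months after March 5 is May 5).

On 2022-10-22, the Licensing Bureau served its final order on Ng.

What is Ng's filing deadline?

November 22, 2022

1 month after 2022-10-22 is November 22, 2022.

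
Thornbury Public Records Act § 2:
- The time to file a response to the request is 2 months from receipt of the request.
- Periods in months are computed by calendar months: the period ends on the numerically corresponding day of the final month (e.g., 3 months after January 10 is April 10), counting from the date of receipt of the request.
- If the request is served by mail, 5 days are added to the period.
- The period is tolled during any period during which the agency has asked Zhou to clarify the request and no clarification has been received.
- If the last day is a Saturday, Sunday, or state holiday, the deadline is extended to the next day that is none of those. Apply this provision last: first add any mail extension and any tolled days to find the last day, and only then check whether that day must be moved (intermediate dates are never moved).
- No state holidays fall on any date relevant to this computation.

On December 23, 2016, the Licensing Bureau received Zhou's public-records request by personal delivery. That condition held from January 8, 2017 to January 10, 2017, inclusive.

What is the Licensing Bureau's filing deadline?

2 months after December 23, 2016 is February 23, 2017.
Service was not by mail, so no mail extension applies.
From January 8, 2017 through January 10, 2017 inclusive is 3 days; tolling adds 3 days: February 23, 2017 + 3 days = February 26, 2017.
February 26, 2017 is Sunday. The next qualifying day is February 27, 2017.

February 27, 2017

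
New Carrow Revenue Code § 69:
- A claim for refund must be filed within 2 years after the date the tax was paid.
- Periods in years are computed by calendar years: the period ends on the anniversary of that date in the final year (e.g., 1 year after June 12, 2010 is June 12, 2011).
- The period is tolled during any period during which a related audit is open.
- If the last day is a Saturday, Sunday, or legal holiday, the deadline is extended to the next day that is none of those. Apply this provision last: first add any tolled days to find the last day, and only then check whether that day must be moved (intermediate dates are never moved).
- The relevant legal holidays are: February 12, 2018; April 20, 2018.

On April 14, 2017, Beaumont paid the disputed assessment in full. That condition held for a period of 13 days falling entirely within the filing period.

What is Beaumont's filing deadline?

2 years after April 14, 2017 is April 14, 2019.
Tolling adds 13 days: April 14, 2019 + 13 days = April 27, 2019.
April 27, 2019 is Saturday; April 28, 2019 is Sunday. The next qualifying day is April 29, 2019.

April 29, 2019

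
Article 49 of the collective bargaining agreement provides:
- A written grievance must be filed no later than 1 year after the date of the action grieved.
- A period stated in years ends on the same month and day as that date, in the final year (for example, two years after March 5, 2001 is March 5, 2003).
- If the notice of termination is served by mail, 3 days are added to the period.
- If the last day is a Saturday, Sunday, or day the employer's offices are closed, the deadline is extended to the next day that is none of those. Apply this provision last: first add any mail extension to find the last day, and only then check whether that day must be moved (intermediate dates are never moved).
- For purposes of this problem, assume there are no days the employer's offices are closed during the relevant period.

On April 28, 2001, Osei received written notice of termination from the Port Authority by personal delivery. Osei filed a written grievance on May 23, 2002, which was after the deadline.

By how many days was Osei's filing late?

1 year after April 28, 2001 is April 28, 2002.
Service was not by mail, so no mail extension applies.
April 28, 2002 is Sunday. The next qualifying day is April 29, 2002.
The deadline is April 29, 2002; from April 29, 2002 to May 23, 2002 is 24 days.

24 days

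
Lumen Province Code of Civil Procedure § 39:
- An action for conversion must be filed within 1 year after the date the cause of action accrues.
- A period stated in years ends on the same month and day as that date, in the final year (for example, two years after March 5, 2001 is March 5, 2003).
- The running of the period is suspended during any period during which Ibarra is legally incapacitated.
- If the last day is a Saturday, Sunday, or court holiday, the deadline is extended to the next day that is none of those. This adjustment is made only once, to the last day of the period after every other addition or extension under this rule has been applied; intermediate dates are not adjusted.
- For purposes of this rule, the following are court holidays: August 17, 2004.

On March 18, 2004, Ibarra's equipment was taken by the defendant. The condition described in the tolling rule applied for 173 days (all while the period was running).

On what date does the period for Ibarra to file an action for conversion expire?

1 year after March 18, 2004 is March 18, 2005.
Tolling adds 173 days: March 18, 2005 + 173 days = September 7, 2005.
September 7, 2005 is a Wednesday and not a court holiday, so no extension applies.

September 7, 2005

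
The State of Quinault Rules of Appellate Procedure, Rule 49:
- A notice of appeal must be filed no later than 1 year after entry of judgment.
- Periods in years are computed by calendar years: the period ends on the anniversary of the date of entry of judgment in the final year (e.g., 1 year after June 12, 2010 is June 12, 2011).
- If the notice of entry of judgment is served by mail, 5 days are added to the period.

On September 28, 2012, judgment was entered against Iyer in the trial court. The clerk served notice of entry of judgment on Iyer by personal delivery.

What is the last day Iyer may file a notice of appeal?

September 28, 2013

1 year after September 28, 2012 is September 28, 2013.
Service was not by mail, so no mail extension applies.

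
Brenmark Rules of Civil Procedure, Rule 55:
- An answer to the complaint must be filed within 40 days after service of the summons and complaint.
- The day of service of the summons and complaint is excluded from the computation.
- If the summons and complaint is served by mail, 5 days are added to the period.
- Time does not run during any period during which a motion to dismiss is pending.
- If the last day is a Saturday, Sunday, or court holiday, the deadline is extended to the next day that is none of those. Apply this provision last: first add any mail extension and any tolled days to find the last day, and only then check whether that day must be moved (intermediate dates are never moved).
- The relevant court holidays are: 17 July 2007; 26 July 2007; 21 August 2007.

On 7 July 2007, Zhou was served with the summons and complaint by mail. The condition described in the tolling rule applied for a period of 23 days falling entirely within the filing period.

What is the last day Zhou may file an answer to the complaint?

September 13, 2007

40 days after 7 July 2007 is August 16, 2007.
Service was by mail, adding 5 days: August 16, 2007 + 5 days = August 21, 2007.
Tolling adds 23 days: August 21, 2007 + 23 days = September 13, 2007.
September 13, 2007 is a Thursday and not a court holiday, so no extension applies.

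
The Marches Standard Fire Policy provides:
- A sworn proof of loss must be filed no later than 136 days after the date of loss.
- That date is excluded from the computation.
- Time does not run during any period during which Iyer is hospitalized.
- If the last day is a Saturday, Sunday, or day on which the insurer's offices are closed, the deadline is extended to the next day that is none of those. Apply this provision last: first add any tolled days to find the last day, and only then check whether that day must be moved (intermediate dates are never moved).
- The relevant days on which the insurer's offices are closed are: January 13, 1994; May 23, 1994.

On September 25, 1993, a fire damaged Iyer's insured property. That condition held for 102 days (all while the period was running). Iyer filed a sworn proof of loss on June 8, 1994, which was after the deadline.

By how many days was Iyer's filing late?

136 days after September 25, 1993 is February 8, 1994.
Tolling adds 102 days: February 8, 1994 + 102 days = May 21, 1994.
May 21, 1994 is Saturday; May 22, 1994 is Sunday; May 23, 1994 is a listed holiday. The next qualifying day is May 24, 1994.
The deadline is May 24, 1994; from May 24, 1994 to June 8, 1994 is 15 days.

15 days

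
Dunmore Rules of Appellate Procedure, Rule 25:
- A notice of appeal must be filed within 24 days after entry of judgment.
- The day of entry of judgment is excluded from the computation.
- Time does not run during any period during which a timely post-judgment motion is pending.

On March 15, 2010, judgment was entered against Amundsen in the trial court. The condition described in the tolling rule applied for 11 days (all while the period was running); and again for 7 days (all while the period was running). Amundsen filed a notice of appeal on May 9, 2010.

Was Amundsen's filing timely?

24 days after March 15, 2010 is April 8, 2010.
Tolling adds 11 days: April 8, 2010 + 11 days = April 19, 2010.
Tolling adds 7 days: April 19, 2010 + 7 days = April 26, 2010.
The deadline is April 26, 2010; the filing on May 9, 2010 is after that date.

No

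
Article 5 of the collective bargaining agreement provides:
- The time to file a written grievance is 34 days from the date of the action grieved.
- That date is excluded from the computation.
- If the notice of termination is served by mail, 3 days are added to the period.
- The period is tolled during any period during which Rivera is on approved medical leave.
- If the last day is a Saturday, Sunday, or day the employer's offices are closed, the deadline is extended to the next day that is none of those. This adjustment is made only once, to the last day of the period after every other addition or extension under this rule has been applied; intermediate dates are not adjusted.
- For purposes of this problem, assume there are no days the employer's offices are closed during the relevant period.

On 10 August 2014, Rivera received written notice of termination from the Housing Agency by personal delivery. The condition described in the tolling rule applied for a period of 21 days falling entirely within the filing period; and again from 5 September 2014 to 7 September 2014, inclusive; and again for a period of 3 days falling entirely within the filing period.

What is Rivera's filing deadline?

34 days after 10 August 2014 is September 13, 2014.
Service was not by mail, so no mail extension applies.
Tolling adds 21 days: September 13, 2014 + 21 days = October 4, 2014.
From September 5, 2014 through September 7, 2014 inclusive is 3 days; tolling adds 3 days: October 4, 2014 + 3 days = October 7, 2014.
Tolling adds 3 days: October 7, 2014 + 3 days = October 10, 2014.
October 10, 2014 is a Friday and not a day the employer's offices are closed, so no extension applies.

October 10, 2014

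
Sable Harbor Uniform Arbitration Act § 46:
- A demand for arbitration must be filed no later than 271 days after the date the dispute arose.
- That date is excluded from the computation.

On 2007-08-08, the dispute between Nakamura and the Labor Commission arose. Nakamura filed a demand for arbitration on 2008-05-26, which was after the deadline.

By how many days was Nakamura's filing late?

271 days after 2007-08-08 is May 5, 2008.
The deadline is May 5, 2008; from May 5, 2008 to May 26, 2008 is 21 days.

21 days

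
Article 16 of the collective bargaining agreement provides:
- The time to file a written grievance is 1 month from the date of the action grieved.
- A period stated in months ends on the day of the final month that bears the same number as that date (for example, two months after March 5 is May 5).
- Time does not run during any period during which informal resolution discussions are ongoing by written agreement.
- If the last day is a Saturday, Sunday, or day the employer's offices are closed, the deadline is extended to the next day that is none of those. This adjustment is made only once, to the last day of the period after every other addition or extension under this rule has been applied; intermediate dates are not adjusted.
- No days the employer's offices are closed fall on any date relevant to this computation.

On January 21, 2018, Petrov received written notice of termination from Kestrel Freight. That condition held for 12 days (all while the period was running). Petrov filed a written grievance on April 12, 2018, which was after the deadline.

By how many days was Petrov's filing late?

38 days

1 month after January 21, 2018 is February 21, 2018.
Tolling adds 12 days: February 21, 2018 + 12 days = March 5, 2018.
March 5, 2018 is a Monday and not a day the employer's offices are closed, so no extension applies.
The deadline is March 5, 2018; from March 5, 2018 to April 12, 2018 is 38 days.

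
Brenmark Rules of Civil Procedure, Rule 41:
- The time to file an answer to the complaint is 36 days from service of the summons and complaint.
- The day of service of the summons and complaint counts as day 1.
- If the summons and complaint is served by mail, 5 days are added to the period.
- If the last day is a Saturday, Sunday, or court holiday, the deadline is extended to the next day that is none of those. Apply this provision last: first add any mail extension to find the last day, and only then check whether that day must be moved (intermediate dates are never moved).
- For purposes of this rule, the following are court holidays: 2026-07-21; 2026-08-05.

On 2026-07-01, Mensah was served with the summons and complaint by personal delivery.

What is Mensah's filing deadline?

Counting 2026-07-01 as day 1, day 36 is August 5, 2026.
Service was not by mail, so no mail extension applies.
August 5, 2026 is a listed holiday. The next qualifying day is August 6, 2026.

August 6, 2026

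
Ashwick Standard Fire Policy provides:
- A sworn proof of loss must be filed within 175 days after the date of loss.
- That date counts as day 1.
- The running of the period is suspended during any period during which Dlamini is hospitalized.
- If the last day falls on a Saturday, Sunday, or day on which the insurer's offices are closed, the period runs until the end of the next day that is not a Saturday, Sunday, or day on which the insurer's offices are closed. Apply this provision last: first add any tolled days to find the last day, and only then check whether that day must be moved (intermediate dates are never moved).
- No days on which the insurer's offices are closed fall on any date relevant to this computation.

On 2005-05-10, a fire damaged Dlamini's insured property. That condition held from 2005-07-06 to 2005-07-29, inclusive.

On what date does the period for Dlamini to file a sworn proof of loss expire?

Counting 2005-05-10 as day 1, day 175 is October 31, 2005.
From July 6, 2005 through July 29, 2005 inclusive is 24 days; tolling adds 24 days: October 31, 2005 + 24 days = November 24, 2005.
November 24, 2005 is a Thursday and not a day on which the insurer's offices are closed, so no extension applies.

November 24, 2005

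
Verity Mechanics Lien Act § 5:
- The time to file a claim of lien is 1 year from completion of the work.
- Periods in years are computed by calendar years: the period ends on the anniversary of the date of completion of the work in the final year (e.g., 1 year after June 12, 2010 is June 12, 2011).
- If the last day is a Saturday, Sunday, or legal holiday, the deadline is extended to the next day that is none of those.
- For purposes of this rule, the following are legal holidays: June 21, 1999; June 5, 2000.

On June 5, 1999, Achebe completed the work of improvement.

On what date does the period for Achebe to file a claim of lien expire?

1 year after June 5, 1999 is June 5, 2000.
June 5, 2000 is a listed holiday. The next qualifying day is June 6, 2000.

June 6, 2000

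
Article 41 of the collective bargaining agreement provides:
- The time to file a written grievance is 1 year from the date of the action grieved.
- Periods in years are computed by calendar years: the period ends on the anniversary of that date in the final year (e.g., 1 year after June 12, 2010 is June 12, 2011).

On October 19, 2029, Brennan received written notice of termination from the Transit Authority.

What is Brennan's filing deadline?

October 19, 2030

1 year after October 19, 2029 is October 19, 2030.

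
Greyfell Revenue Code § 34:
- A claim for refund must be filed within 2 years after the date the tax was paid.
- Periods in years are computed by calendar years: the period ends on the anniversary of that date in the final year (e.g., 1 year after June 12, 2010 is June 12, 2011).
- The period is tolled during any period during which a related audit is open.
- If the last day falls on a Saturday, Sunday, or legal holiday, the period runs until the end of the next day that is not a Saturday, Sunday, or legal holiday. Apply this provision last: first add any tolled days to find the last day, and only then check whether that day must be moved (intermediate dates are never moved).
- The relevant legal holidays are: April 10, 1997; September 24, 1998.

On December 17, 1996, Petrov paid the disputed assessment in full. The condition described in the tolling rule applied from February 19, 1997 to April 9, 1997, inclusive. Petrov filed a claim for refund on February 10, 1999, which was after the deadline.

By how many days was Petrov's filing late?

5 days

2 years after December 17, 1996 is December 17, 1998.
From February 19, 1997 through April 9, 1997 inclusive is 50 days; tolling adds 50 days: December 17, 1998 + 50 days = February 5, 1999.
February 5, 1999 is a Friday and not a legal holiday, so no extension applies.
The deadline is February 5, 1999; from February 5, 1999 to February 10, 1999 is 5 days.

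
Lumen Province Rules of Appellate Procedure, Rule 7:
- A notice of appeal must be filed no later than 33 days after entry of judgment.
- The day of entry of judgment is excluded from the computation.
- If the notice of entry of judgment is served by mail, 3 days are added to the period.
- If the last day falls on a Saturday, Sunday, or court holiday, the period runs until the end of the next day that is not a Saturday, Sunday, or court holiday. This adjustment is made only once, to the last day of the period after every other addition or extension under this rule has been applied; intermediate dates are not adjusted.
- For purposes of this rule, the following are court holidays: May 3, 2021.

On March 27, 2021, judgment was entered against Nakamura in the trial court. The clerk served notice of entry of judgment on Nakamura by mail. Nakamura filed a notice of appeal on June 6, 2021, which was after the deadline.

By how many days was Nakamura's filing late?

33 days after March 27, 2021 is April 29, 2021.
Service was by mail, adding 3 days: April 29, 2021 + 3 days = May 2, 2021.
May 2, 2021 is Sunday; May 3, 2021 is a listed holiday. The next qualifying day is May 4, 2021.
The deadline is May 4, 2021; from May 4, 2021 to June 6, 2021 is 33 days.

33 days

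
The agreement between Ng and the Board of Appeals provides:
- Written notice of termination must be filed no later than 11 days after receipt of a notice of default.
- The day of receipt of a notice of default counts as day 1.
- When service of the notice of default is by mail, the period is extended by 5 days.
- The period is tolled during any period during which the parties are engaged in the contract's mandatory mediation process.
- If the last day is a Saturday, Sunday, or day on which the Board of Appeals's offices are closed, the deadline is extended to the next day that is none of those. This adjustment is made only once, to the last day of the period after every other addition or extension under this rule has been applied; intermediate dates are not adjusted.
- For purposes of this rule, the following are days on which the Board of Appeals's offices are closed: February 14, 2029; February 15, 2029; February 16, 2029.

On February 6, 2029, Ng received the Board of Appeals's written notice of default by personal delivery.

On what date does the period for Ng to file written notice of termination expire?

Counting February 6, 2029 as day 1, day 11 is February 16, 2029.
Service was not by mail, so no mail extension applies.
February 16, 2029 is a listed holiday; February 17, 2029 is Saturday; February 18, 2029 is Sunday. The next qualifying day is February 19, 2029.

February 19, 2029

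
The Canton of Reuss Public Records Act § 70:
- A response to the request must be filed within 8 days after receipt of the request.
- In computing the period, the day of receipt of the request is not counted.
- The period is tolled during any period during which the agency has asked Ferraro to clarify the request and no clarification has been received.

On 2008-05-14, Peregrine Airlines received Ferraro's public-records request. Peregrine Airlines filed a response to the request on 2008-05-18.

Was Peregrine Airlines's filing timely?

8 days after 2008-05-14 is May 22, 2008.
The deadline is May 22, 2008; the filing on May 18, 2008 is on or before that date.

Yes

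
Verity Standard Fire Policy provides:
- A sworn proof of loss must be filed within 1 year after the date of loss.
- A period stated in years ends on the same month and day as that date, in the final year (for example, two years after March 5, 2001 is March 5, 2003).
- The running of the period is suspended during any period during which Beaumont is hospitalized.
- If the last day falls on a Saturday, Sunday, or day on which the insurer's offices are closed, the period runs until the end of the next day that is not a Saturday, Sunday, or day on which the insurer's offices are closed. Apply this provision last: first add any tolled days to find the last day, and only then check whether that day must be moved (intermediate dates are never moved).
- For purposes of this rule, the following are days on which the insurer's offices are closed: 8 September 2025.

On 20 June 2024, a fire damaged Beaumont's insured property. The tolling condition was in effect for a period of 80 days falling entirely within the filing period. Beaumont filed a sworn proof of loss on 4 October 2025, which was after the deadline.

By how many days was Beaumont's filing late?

1 year after 20 June 2024 is June 20, 2025.
Tolling adds 80 days: June 20, 2025 + 80 days = September 8, 2025.
September 8, 2025 is a listed holiday. The next qualifying day is September 9, 2025.
The deadline is September 9, 2025; from September 9, 2025 to October 4, 2025 is 25 days.

25 days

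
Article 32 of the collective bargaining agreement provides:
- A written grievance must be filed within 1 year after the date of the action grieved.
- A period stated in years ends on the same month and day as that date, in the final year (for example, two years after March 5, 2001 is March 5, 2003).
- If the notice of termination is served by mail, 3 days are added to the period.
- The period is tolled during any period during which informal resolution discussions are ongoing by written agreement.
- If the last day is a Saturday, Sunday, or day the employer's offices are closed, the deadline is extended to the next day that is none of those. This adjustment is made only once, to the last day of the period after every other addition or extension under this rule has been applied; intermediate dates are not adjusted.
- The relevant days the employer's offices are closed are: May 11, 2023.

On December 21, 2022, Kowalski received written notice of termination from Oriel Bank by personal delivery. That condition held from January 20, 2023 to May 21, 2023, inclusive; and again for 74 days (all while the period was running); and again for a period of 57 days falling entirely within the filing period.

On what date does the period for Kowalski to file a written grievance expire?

August 30, 2024

1 year after December 21, 2022 is December 21, 2023.
Service was not by mail, so no mail extension applies.
From January 20, 2023 through May 21, 2023 inclusive is 122 days; tolling adds 122 days: December 21, 2023 + 122 days = April 21, 2024.
Tolling adds 74 days: April 21, 2024 + 74 days = July 4, 2024.
Tolling adds 57 days: July 4, 2024 + 57 days = August 30, 2024.
August 30, 2024 is a Friday and not a day the employer's offices are closed, so no extension applies.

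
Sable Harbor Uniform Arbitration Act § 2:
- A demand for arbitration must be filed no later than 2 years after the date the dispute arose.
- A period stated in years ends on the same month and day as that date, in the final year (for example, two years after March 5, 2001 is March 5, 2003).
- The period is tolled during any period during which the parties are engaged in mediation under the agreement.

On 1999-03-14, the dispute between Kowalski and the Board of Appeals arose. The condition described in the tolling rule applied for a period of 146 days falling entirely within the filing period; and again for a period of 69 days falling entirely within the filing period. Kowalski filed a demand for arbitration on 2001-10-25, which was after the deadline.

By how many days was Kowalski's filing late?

2 years after 1999-03-14 is March 14, 2001.
Tolling adds 146 days: March 14, 2001 + 146 days = August 7, 2001.
Tolling adds 69 days: August 7, 2001 + 69 days = October 15, 2001.
The deadline is October 15, 2001; from October 15, 2001 to October 25, 2001 is 10 days.

10 days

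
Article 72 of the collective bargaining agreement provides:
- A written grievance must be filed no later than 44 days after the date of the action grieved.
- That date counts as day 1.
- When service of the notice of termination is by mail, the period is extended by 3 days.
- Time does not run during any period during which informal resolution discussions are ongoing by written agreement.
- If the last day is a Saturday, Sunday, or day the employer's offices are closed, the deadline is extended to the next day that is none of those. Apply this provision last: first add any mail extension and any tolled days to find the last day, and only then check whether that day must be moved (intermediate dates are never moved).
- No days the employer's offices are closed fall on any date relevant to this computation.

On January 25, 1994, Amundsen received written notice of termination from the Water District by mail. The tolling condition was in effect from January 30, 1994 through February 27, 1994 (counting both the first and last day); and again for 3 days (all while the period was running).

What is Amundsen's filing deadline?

Counting January 25, 1994 as day 1, day 44 is March 9, 1994.
Service was by mail, adding 3 days: March 9, 1994 + 3 days = March 12, 1994.
From January 30, 1994 through February 27, 1994 inclusive is 29 days; tolling adds 29 days: March 12, 1994 + 29 days = April 10, 1994.
Tolling adds 3 days: April 10, 1994 + 3 days = April 13, 1994.
April 13, 1994 is a Wednesday and not a day the employer's offices are closed, so no extension applies.

April 13, 1994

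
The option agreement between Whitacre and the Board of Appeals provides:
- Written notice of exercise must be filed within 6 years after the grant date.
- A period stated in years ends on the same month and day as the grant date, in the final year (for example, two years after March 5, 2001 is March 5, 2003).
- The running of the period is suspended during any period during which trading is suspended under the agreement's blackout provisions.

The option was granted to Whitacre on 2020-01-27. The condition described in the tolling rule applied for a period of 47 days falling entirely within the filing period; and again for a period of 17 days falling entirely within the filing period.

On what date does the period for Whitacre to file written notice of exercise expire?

April 1, 2026

6 years after 2020-01-27 is January 27, 2026.
Tolling adds 47 days: January 27, 2026 + 47 days = March 15, 2026.
Tolling adds 17 days: March 15, 2026 + 17 days = April 1, 2026.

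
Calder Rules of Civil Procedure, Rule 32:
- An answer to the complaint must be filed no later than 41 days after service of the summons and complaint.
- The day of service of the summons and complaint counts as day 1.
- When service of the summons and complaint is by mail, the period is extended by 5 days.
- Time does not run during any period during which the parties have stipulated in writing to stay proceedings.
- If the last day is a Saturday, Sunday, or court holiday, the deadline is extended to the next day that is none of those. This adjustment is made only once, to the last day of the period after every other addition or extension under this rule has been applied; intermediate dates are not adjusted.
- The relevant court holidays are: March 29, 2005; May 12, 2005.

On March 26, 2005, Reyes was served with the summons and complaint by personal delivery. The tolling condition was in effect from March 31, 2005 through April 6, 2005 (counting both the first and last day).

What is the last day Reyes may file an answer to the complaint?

Counting March 26, 2005 as day 1, day 41 is May 5, 2005.
Service was not by mail, so no mail extension applies.
From March 31, 2005 through April 6, 2005 inclusive is 7 days; tolling adds 7 days: May 5, 2005 + 7 days = May 12, 2005.
May 12, 2005 is a listed holiday. The next qualifying day is May 13, 2005.

May 13, 2005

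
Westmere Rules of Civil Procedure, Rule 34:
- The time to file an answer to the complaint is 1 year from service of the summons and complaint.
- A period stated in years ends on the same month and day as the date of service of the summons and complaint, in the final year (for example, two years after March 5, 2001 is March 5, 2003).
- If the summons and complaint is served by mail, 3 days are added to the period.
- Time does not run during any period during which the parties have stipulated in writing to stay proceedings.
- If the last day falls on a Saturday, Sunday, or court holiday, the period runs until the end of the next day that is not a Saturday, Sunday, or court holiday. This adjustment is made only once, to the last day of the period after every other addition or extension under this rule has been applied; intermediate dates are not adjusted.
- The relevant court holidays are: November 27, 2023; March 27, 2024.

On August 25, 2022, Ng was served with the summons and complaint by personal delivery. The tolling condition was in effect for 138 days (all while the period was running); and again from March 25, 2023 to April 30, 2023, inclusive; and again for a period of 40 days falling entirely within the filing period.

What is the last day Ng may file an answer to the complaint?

1 year after August 25, 2022 is August 25, 2023.
Service was not by mail, so no mail extension applies.
Tolling adds 138 days: August 25, 2023 + 138 days = January 10, 2024.
From March 25, 2023 through April 30, 2023 inclusive is 37 days; tolling adds 37 days: January 10, 2024 + 37 days = February 16, 2024.
Tolling adds 40 days: February 16, 2024 + 40 days = March 27, 2024.
March 27, 2024 is a listed holiday. The next qualifying day is March 28, 2024.

March 28, 2024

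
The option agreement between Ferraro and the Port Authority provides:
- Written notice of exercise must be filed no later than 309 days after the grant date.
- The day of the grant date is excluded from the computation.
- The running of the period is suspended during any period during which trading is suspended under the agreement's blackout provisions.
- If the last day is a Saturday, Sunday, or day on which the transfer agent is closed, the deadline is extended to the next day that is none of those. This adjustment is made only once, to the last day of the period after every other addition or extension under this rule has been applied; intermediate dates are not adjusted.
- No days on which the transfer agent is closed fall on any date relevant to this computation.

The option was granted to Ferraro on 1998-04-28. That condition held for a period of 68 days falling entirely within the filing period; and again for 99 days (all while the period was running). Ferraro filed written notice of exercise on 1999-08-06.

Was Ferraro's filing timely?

Yes

309 days after 1998-04-28 is March 3, 1999.
Tolling adds 68 days: March 3, 1999 + 68 days = May 10, 1999.
Tolling adds 99 days: May 10, 1999 + 99 days = August 17, 1999.
August 17, 1999 is a Tuesday and not a day on which the transfer agent is closed, so no extension applies.
The deadline is August 17, 1999; the filing on August 6, 1999 is on or before that date.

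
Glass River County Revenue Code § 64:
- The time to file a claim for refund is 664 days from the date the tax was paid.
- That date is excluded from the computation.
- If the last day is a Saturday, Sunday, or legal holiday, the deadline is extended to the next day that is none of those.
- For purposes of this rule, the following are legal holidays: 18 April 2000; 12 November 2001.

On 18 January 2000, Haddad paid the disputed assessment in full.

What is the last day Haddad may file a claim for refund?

November 13, 2001

664 days after 18 January 2000 is November 12, 2001.
November 12, 2001 is a listed holiday. The next qualifying day is November 13, 2001.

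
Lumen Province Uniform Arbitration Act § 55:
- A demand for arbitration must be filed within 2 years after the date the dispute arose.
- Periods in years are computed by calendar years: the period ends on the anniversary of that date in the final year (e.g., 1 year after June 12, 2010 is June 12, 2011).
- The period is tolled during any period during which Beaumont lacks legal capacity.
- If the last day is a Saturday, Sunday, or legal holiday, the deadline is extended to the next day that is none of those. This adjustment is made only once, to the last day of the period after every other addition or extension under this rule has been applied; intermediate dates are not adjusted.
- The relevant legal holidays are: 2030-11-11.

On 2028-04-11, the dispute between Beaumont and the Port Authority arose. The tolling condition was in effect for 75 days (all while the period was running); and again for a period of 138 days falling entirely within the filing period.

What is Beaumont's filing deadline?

November 12, 2030

2 years after 2028-04-11 is April 11, 2030.
Tolling adds 75 days: April 11, 2030 + 75 days = June 25, 2030.
Tolling adds 138 days: June 25, 2030 + 138 days = November 10, 2030.
November 10, 2030 is Sunday; November 11, 2030 is a listed holiday. The next qualifying day is November 12, 2030.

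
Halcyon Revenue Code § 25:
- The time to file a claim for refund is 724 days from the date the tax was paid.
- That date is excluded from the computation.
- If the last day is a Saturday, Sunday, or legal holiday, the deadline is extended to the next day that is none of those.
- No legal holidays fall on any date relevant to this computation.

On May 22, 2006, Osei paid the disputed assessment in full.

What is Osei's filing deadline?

May 15, 2008

724 days after May 22, 2006 is May 15, 2008.
May 15, 2008 is a Thursday and not a legal holiday, so no extension applies.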